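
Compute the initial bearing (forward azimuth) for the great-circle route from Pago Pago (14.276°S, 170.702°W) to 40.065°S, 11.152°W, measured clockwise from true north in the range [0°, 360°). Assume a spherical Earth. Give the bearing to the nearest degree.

162°

Δλ = -11.152 − -170.702 = 159.550°.
θ = atan2( sin Δλ · cos φ₂ , cos φ₁ · sin φ₂ − sin φ₁ · cos φ₂ · cos Δλ )
  = atan2(0.26739, -0.80061) = 161.531° → normalised to [0°, 360°): 161.531°.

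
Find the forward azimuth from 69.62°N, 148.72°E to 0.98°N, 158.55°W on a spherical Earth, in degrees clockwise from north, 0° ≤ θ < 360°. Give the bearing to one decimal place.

125.2°

Δλ = -158.55 − 148.72 = -307.27°; wrapped into (−180°, 180°]: 52.73°.
θ = atan2( sin Δλ · cos φ₂ , cos φ₁ · sin φ₂ − sin φ₁ · cos φ₂ · cos Δλ )
  = atan2(0.79567, -0.56163) = 125.216° → normalised to [0°, 360°): 125.216°.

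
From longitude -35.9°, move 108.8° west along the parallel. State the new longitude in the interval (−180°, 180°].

-144.7°

Start at -35.9°; shift −108.8° → -144.7°.
-144.7° already lies in (−180°, 180°].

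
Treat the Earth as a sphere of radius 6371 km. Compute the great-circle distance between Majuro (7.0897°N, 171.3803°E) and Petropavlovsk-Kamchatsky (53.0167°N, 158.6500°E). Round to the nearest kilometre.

5236 km

Δλ = 158.6500 − 171.3803 = -12.7303°.
Δφ = 53.0167 − 7.0897 = 45.9270°.
a = sin²(Δφ/2) + cos φ₁ · cos φ₂ · sin²(Δλ/2) = 0.159550.
c = 2·atan2(√a, √(1−a)) = 0.82181 rad → d = 6371·c ≈ 5235.73 km.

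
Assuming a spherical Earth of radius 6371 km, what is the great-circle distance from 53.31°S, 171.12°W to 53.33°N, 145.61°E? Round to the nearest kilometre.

12514 km

Δλ = 145.61 − -171.12 = 316.73°; wrapped into (−180°, 180°]: -43.27°.
Δφ = 53.33 − -53.31 = 106.64°.
a = sin²(Δφ/2) + cos φ₁ · cos φ₂ · sin²(Δλ/2) = 0.691683.
c = 2·atan2(√a, √(1−a)) = 1.96423 rad → d = 6371·c ≈ 12514.13 km.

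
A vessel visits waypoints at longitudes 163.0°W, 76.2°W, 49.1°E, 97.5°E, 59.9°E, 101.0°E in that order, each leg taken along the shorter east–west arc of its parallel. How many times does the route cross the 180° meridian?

0

Leg 1: -163.0° → -76.2°, shortest Δλ = 86.8° (east) — does not cross 180°.
Leg 2: -76.2° → +49.1°, shortest Δλ = 125.3° (east) — does not cross 180°.
Leg 3: +49.1° → +97.5°, shortest Δλ = 48.4° (east) — does not cross 180°.
Leg 4: +97.5° → +59.9°, shortest Δλ = -37.6° (west) — does not cross 180°.
Leg 5: +59.9° → +101.0°, shortest Δλ = 41.1° (east) — does not cross 180°.
Total crossings: 0.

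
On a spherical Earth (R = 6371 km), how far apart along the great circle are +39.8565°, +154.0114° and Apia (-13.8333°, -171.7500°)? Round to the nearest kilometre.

Δλ = -171.7500 − 154.0114 = -325.7614°; wrapped into (−180°, 180°]: 34.2386°.
Δφ = -13.8333 − 39.8565 = -53.6898°.
a = sin²(Δφ/2) + cos φ₁ · cos φ₂ · sin²(Δλ/2) = 0.268509.
c = 2·atan2(√a, √(1−a)) = 1.08944 rad → d = 6371·c ≈ 6940.82 km.

6941 km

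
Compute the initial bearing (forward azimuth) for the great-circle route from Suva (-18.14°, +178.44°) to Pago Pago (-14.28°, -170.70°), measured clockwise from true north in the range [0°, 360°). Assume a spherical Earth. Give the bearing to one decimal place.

Δλ = -170.70 − 178.44 = -349.14°; wrapped into (−180°, 180°]: 10.86°.
θ = atan2( sin Δλ · cos φ₂ , cos φ₁ · sin φ₂ − sin φ₁ · cos φ₂ · cos Δλ )
  = atan2(0.18259, 0.06192) = 71.268° → normalised to [0°, 360°): 71.268°.

71.3°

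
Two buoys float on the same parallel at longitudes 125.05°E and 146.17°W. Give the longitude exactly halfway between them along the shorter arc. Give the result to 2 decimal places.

169.44°E

Signed shortest Δλ from +125.05° to -146.17° is +88.78°.
Midpoint longitude = +125.05° + (+88.78°)/2 = +125.05° + 44.39° = +169.44°.
(The naïve average (+125.05 + -146.17)/2 = -10.56° is on the wrong side of the globe.)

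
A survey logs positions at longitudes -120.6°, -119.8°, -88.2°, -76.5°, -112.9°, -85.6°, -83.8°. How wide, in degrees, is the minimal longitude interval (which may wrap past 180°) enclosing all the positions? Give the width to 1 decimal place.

44.1°

Sort the longitudes: -120.6°, -119.8°, -112.9°, -88.2°, -85.6°, -83.8°, -76.5°.
Eastward gaps between consecutive values (wrapping around): 0.8°, 6.9°, 24.7°, 2.6°, 1.8°, 7.3°, 315.9°.
Largest gap = 315.9° ⇒ minimal covering band is its complement: 360° − 315.9° = 44.1°.
Band runs from -120.6° eastward to -76.5°.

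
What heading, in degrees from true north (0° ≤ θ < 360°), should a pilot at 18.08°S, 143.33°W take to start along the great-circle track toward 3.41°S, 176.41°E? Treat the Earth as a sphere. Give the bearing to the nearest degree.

286°

Δλ = 176.41 − -143.33 = 319.74°; wrapped into (−180°, 180°]: -40.26°.
θ = atan2( sin Δλ · cos φ₂ , cos φ₁ · sin φ₂ − sin φ₁ · cos φ₂ · cos Δλ )
  = atan2(-0.64511, 0.17987) = -74.421° → normalised to [0°, 360°): 285.579°.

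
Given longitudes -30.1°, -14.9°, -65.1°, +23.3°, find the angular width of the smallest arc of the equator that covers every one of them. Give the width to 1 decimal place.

Sort the longitudes: -65.1°, -30.1°, -14.9°, +23.3°.
Eastward gaps between consecutive values (wrapping around): 35.0°, 15.2°, 38.2°, 271.6°.
Largest gap = 271.6° ⇒ minimal covering band is its complement: 360° − 271.6° = 88.4°.
Band runs from -65.1° eastward to +23.3°.

88.4°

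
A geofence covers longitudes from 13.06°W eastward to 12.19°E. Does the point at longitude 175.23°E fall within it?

Band width going east from -13.06° to +12.19°: ((12.19 − -13.06) mod 360) = 25.25°.
Offset of +175.23° east of the west edge: ((175.23 − -13.06) mod 360) = 188.29°.
188.29° > 25.25° ⇒ outside.

No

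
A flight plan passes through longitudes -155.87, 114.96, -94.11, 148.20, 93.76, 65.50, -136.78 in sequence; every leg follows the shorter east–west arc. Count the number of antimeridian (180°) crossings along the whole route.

Leg 1: -155.87° → +114.96°, shortest Δλ = -89.17° (west) — crosses 180°.
Leg 2: +114.96° → -94.11°, shortest Δλ = 150.93° (east) — crosses 180°.
Leg 3: -94.11° → +148.20°, shortest Δλ = -117.69° (west) — crosses 180°.
Leg 4: +148.20° → +93.76°, shortest Δλ = -54.44° (west) — does not cross 180°.
Leg 5: +93.76° → +65.50°, shortest Δλ = -28.26° (west) — does not cross 180°.
Leg 6: +65.50° → -136.78°, shortest Δλ = 157.72° (east) — crosses 180°.
Total crossings: 4.

4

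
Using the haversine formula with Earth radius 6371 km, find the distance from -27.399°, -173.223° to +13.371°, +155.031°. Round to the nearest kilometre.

Δλ = 155.031 − -173.223 = 328.254°; wrapped into (−180°, 180°]: -31.746°.
Δφ = 13.371 − -27.399 = 40.770°.
a = sin²(Δφ/2) + cos φ₁ · cos φ₂ · sin²(Δλ/2) = 0.185945.
c = 2·atan2(√a, √(1−a)) = 0.89168 rad → d = 6371·c ≈ 5680.86 km.

5681 km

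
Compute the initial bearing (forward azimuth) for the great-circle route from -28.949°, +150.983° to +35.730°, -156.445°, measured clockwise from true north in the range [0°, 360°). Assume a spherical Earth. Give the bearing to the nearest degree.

41°

Δλ = -156.445 − 150.983 = -307.428°; wrapped into (−180°, 180°]: 52.572°.
θ = atan2( sin Δλ · cos φ₂ , cos φ₁ · sin φ₂ − sin φ₁ · cos φ₂ · cos Δλ )
  = atan2(0.64465, 0.74981) = 40.687° → normalised to [0°, 360°): 40.687°.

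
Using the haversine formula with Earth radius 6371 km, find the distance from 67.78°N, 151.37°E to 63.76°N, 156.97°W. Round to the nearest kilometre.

Δλ = -156.97 − 151.37 = -308.34°; wrapped into (−180°, 180°]: 51.66°.
Δφ = 63.76 − 67.78 = -4.02°.
a = sin²(Δφ/2) + cos φ₁ · cos φ₂ · sin²(Δλ/2) = 0.032971.
c = 2·atan2(√a, √(1−a)) = 0.36518 rad → d = 6371·c ≈ 2326.57 km.

2327 km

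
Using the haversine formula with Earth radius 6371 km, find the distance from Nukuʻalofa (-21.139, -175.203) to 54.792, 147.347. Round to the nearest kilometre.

9162 km

Δλ = 147.347 − -175.203 = 322.550°; wrapped into (−180°, 180°]: -37.450°.
Δφ = 54.792 − -21.139 = 75.931°.
a = sin²(Δφ/2) + cos φ₁ · cos φ₂ · sin²(Δλ/2) = 0.433874.
c = 2·atan2(√a, √(1−a)) = 1.43816 rad → d = 6371·c ≈ 9162.49 km.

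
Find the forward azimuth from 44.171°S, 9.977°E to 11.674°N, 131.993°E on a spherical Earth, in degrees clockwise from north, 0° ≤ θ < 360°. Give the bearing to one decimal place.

104.6°

Δλ = 131.993 − 9.977 = 122.016°.
θ = atan2( sin Δλ · cos φ₂ , cos φ₁ · sin φ₂ − sin φ₁ · cos φ₂ · cos Δλ )
  = atan2(0.83036, -0.21664) = 104.622° → normalised to [0°, 360°): 104.622°.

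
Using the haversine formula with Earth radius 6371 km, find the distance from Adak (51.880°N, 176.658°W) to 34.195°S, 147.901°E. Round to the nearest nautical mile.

Δλ = 147.901 − -176.658 = 324.559°; wrapped into (−180°, 180°]: -35.441°.
Δφ = -34.195 − 51.880 = -86.075°.
a = sin²(Δφ/2) + cos φ₁ · cos φ₂ · sin²(Δλ/2) = 0.513078.
c = 2·atan2(√a, √(1−a)) = 1.59696 rad → d = 6371·c ≈ 10174.20 km ≈ 5493.63 nmi.

5494 nmi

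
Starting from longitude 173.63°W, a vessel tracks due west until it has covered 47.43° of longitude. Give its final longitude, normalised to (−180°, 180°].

Start at -173.63°; shift −47.43° → -221.06°.
-221.06° lies outside (−180°, 180°]; add 360° → +138.94°.

138.94°E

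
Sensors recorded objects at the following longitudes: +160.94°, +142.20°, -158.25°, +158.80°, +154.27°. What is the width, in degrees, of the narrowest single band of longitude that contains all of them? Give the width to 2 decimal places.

Sort the longitudes: -158.25°, +142.20°, +154.27°, +158.80°, +160.94°.
Eastward gaps between consecutive values (wrapping around): 300.45°, 12.07°, 4.53°, 2.14°, 40.81°.
Largest gap = 300.45° ⇒ minimal covering band is its complement: 360° − 300.45° = 59.55°.
Band runs from +142.20° eastward to -158.25°, crossing the antimeridian.

59.55°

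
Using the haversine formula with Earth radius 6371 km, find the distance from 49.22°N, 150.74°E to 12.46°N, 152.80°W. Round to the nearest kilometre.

6555 km

Δλ = -152.80 − 150.74 = -303.54°; wrapped into (−180°, 180°]: 56.46°.
Δφ = 12.46 − 49.22 = -36.76°.
a = sin²(Δφ/2) + cos φ₁ · cos φ₂ · sin²(Δλ/2) = 0.242121.
c = 2·atan2(√a, √(1−a)) = 1.02890 rad → d = 6371·c ≈ 6555.15 km.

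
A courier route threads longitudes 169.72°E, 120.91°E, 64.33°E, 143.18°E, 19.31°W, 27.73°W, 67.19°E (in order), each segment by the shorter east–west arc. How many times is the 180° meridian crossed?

0

Leg 1: +169.72° → +120.91°, shortest Δλ = -48.81° (west) — does not cross 180°.
Leg 2: +120.91° → +64.33°, shortest Δλ = -56.58° (west) — does not cross 180°.
Leg 3: +64.33° → +143.18°, shortest Δλ = 78.85° (east) — does not cross 180°.
Leg 4: +143.18° → -19.31°, shortest Δλ = -162.49° (west) — does not cross 180°.
Leg 5: -19.31° → -27.73°, shortest Δλ = -8.42° (west) — does not cross 180°.
Leg 6: -27.73° → +67.19°, shortest Δλ = 94.92° (east) — does not cross 180°.
Total crossings: 0.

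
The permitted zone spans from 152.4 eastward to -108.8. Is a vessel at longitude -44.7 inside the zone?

No

Band width going east from +152.4° to -108.8°: ((-108.8 − 152.4) mod 360) = 98.8°.
Offset of -44.7° east of the west edge: ((-44.7 − 152.4) mod 360) = 162.9°.
162.9° > 98.8° ⇒ outside.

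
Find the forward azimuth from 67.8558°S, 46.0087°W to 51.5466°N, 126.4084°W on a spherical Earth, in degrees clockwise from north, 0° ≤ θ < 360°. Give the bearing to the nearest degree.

303°

Δλ = -126.4084 − -46.0087 = -80.3997°.
θ = atan2( sin Δλ · cos φ₂ , cos φ₁ · sin φ₂ − sin φ₁ · cos φ₂ · cos Δλ )
  = atan2(-0.61317, 0.39125) = -57.459° → normalised to [0°, 360°): 302.541°.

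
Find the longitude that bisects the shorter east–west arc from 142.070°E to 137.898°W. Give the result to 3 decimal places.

177.914°W

Signed shortest Δλ from +142.070° to -137.898° is +80.032°.
Midpoint longitude = +142.070° + (+80.032°)/2 = +142.070° + 40.016° = +182.086°.
Normalise into (−180°, 180°]: -177.914°.
(The naïve average (+142.070 + -137.898)/2 = 2.086° is on the wrong side of the globe.)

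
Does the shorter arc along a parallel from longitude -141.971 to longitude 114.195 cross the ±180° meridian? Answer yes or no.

Yes

Naïve |114.195 − -141.971| = 256.166° > 180°, so the shorter arc goes the other way round — across 180°.
Signed shortest Δλ = ((114.195 − -141.971 + 180) mod 360) − 180 = -103.834°.
Going west by 103.834° from -141.971° passes through 180° before reaching +114.195°.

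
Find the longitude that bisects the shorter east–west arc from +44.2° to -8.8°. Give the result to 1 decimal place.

+17.7°

Signed shortest Δλ from +44.2° to -8.8° is -53.0°.
Midpoint longitude = +44.2° + (-53.0°)/2 = +44.2° − 26.5° = +17.7°.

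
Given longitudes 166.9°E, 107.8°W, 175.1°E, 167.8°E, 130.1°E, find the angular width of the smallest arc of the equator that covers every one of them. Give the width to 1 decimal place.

122.1°

Sort the longitudes: -107.8°, +130.1°, +166.9°, +167.8°, +175.1°.
Eastward gaps between consecutive values (wrapping around): 237.9°, 36.8°, 0.9°, 7.3°, 77.1°.
Largest gap = 237.9° ⇒ minimal covering band is its complement: 360° − 237.9° = 122.1°.
Band runs from +130.1° eastward to -107.8°, crossing the antimeridian.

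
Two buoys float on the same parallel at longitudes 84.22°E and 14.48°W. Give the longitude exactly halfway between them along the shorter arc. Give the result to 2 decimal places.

34.87°E

Signed shortest Δλ from +84.22° to -14.48° is -98.70°.
Midpoint longitude = +84.22° + (-98.70°)/2 = +84.22° − 49.35° = +34.87°.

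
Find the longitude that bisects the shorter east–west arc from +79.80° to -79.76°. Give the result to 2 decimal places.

+0.02°

Signed shortest Δλ from +79.80° to -79.76° is -159.56°.
Midpoint longitude = +79.80° + (-159.56°)/2 = +79.80° − 79.78° = +0.02°.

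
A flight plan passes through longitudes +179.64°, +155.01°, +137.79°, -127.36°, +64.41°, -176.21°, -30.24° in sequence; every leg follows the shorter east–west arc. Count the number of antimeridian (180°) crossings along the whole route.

3

Leg 1: +179.64° → +155.01°, shortest Δλ = -24.63° (west) — does not cross 180°.
Leg 2: +155.01° → +137.79°, shortest Δλ = -17.22° (west) — does not cross 180°.
Leg 3: +137.79° → -127.36°, shortest Δλ = 94.85° (east) — crosses 180°.
Leg 4: -127.36° → +64.41°, shortest Δλ = -168.23° (west) — crosses 180°.
Leg 5: +64.41° → -176.21°, shortest Δλ = 119.38° (east) — crosses 180°.
Leg 6: -176.21° → -30.24°, shortest Δλ = 145.97° (east) — does not cross 180°.
Total crossings: 3.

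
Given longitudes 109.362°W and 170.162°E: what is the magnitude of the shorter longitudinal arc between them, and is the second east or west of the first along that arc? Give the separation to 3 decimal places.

Raw difference: 170.162 − -109.362 = 279.524°.
Normalise into (−180°, 180°]: 279.524° − 360° = -80.476°.
Negative ⇒ the second point lies to the west; separation 80.476°.

80.476° west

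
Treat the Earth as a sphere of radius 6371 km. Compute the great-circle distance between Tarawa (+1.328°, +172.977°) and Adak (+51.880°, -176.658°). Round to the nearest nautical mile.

3080 nmi

Δλ = -176.658 − 172.977 = -349.635°; wrapped into (−180°, 180°]: 10.365°.
Δφ = 51.880 − 1.328 = 50.552°.
a = sin²(Δφ/2) + cos φ₁ · cos φ₂ · sin²(Δλ/2) = 0.187347.
c = 2·atan2(√a, √(1−a)) = 0.89527 rad → d = 6371·c ≈ 5703.78 km ≈ 3079.79 nmi.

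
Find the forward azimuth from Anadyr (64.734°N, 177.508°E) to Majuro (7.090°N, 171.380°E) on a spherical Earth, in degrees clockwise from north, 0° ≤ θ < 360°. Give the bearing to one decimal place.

187.2°

Δλ = 171.380 − 177.508 = -6.128°.
θ = atan2( sin Δλ · cos φ₂ , cos φ₁ · sin φ₂ − sin φ₁ · cos φ₂ · cos Δλ )
  = atan2(-0.10593, -0.83961) = -172.809° → normalised to [0°, 360°): 187.191°.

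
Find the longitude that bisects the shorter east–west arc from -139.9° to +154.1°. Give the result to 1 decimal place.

-172.9°

Signed shortest Δλ from -139.9° to +154.1° is -66.0°.
Midpoint longitude = -139.9° + (-66.0°)/2 = -139.9° − 33.0° = -172.9°.
(The naïve average (-139.9 + +154.1)/2 = 7.1° is on the wrong side of the globe.)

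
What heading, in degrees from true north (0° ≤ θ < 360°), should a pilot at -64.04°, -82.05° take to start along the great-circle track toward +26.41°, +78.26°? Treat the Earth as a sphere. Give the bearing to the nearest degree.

152°

Δλ = 78.26 − -82.05 = 160.31°.
θ = atan2( sin Δλ · cos φ₂ , cos φ₁ · sin φ₂ − sin φ₁ · cos φ₂ · cos Δλ )
  = atan2(0.30177, -0.56348) = 151.829° → normalised to [0°, 360°): 151.829°.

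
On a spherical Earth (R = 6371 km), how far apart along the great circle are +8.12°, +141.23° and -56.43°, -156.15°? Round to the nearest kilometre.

Δλ = -156.15 − 141.23 = -297.38°; wrapped into (−180°, 180°]: 62.62°.
Δφ = -56.43 − 8.12 = -64.55°.
a = sin²(Δφ/2) + cos φ₁ · cos φ₂ · sin²(Δλ/2) = 0.432970.
c = 2·atan2(√a, √(1−a)) = 1.43633 rad → d = 6371·c ≈ 9150.86 km.

9151 km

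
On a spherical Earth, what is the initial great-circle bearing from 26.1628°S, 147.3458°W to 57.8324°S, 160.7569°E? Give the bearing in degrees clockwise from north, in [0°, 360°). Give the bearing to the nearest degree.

Δλ = 160.7569 − -147.3458 = 308.1027°; wrapped into (−180°, 180°]: -51.8973°.
θ = atan2( sin Δλ · cos φ₂ , cos φ₁ · sin φ₂ − sin φ₁ · cos φ₂ · cos Δλ )
  = atan2(-0.41895, -0.61491) = -145.733° → normalised to [0°, 360°): 214.267°.

214°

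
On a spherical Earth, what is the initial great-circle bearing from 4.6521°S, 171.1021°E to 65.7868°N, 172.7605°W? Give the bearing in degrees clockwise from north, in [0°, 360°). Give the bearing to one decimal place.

Δλ = -172.7605 − 171.1021 = -343.8626°; wrapped into (−180°, 180°]: 16.1374°.
θ = atan2( sin Δλ · cos φ₂ , cos φ₁ · sin φ₂ − sin φ₁ · cos φ₂ · cos Δλ )
  = atan2(0.11399, 0.94097) = 6.907° → normalised to [0°, 360°): 6.907°.

6.9°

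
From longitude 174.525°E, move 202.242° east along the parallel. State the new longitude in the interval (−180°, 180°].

Start at +174.525°; shift +202.242° → +376.767°.
+376.767° lies outside (−180°, 180°]; subtract 360° → +16.767°.

16.767°E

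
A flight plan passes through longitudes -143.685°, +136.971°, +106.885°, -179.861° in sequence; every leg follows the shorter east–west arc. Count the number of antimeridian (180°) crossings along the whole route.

2

Leg 1: -143.685° → +136.971°, shortest Δλ = -79.344° (west) — crosses 180°.
Leg 2: +136.971° → +106.885°, shortest Δλ = -30.086° (west) — does not cross 180°.
Leg 3: +106.885° → -179.861°, shortest Δλ = 73.254° (east) — crosses 180°.
Total crossings: 2.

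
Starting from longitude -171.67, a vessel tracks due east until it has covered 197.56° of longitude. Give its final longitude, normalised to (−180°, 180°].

+25.89°

Start at -171.67°; shift +197.56° → +25.89°.
+25.89° already lies in (−180°, 180°].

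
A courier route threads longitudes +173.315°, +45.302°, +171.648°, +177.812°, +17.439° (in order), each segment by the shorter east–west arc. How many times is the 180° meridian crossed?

Leg 1: +173.315° → +45.302°, shortest Δλ = -128.013° (west) — does not cross 180°.
Leg 2: +45.302° → +171.648°, shortest Δλ = 126.346° (east) — does not cross 180°.
Leg 3: +171.648° → +177.812°, shortest Δλ = 6.164° (east) — does not cross 180°.
Leg 4: +177.812° → +17.439°, shortest Δλ = -160.373° (west) — does not cross 180°.
Total crossings: 0.

0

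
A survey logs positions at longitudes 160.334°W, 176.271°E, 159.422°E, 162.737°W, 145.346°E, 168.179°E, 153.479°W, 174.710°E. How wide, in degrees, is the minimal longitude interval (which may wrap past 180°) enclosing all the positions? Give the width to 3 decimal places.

Sort the longitudes: -162.737°, -160.334°, -153.479°, +145.346°, +159.422°, +168.179°, +174.710°, +176.271°.
Eastward gaps between consecutive values (wrapping around): 2.403°, 6.855°, 298.825°, 14.076°, 8.757°, 6.531°, 1.561°, 20.992°.
Largest gap = 298.825° ⇒ minimal covering band is its complement: 360° − 298.825° = 61.175°.
Band runs from +145.346° eastward to -153.479°, crossing the antimeridian.

61.175°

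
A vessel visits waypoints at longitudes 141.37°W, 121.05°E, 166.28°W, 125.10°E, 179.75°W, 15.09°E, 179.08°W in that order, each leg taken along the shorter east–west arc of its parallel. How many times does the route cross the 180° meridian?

Leg 1: -141.37° → +121.05°, shortest Δλ = -97.58° (west) — crosses 180°.
Leg 2: +121.05° → -166.28°, shortest Δλ = 72.67° (east) — crosses 180°.
Leg 3: -166.28° → +125.10°, shortest Δλ = -68.62° (west) — crosses 180°.
Leg 4: +125.10° → -179.75°, shortest Δλ = 55.15° (east) — crosses 180°.
Leg 5: -179.75° → +15.09°, shortest Δλ = -165.16° (west) — crosses 180°.
Leg 6: +15.09° → -179.08°, shortest Δλ = 165.83° (east) — crosses 180°.
Total crossings: 6.

6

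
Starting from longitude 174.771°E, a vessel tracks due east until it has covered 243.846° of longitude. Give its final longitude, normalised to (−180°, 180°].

58.617°E

Start at +174.771°; shift +243.846° → +418.617°.
+418.617° lies outside (−180°, 180°]; subtract 360° → +58.617°.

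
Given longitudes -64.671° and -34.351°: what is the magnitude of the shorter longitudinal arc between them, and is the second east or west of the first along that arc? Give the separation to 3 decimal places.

Raw difference: -34.351 − -64.671 = 30.32°.
Normalise into (−180°, 180°]: 30.32° stays 30.32°.
Positive ⇒ the second point lies to the east; separation 30.320°.

30.320° east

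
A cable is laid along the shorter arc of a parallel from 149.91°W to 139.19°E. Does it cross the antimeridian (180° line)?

Yes

Naïve |139.19 − -149.91| = 289.1° > 180°, so the shorter arc goes the other way round — across 180°.
Signed shortest Δλ = ((139.19 − -149.91 + 180) mod 360) − 180 = -70.9°.
Going west by 70.9° from -149.91° passes through 180° before reaching +139.19°.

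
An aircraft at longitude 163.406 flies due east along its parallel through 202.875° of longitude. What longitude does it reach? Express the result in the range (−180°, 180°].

+6.281°

Start at +163.406°; shift +202.875° → +366.281°.
+366.281° lies outside (−180°, 180°]; subtract 360° → +6.281°.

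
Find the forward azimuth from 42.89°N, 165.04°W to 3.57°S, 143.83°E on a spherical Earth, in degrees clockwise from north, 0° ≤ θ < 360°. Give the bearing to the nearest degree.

239°

Δλ = 143.83 − -165.04 = 308.87°; wrapped into (−180°, 180°]: -51.13°.
θ = atan2( sin Δλ · cos φ₂ , cos φ₁ · sin φ₂ − sin φ₁ · cos φ₂ · cos Δλ )
  = atan2(-0.77706, -0.47190) = -121.270° → normalised to [0°, 360°): 238.730°.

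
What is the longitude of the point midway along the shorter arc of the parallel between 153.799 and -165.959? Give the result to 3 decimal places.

+173.920°

Signed shortest Δλ from +153.799° to -165.959° is +40.242°.
Midpoint longitude = +153.799° + (+40.242°)/2 = +153.799° + 20.121° = +173.920°.
(The naïve average (+153.799 + -165.959)/2 = -6.08° is on the wrong side of the globe.)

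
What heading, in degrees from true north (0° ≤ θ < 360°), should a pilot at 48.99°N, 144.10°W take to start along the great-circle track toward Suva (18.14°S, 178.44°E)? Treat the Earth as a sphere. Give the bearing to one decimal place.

216.8°

Δλ = 178.44 − -144.10 = 322.54°; wrapped into (−180°, 180°]: -37.46°.
θ = atan2( sin Δλ · cos φ₂ , cos φ₁ · sin φ₂ − sin φ₁ · cos φ₂ · cos Δλ )
  = atan2(-0.57798, -0.77351) = -143.232° → normalised to [0°, 360°): 216.768°.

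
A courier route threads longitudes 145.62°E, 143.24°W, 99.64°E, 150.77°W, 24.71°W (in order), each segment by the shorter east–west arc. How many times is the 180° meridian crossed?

3

Leg 1: +145.62° → -143.24°, shortest Δλ = 71.14° (east) — crosses 180°.
Leg 2: -143.24° → +99.64°, shortest Δλ = -117.12° (west) — crosses 180°.
Leg 3: +99.64° → -150.77°, shortest Δλ = 109.59° (east) — crosses 180°.
Leg 4: -150.77° → -24.71°, shortest Δλ = 126.06° (east) — does not cross 180°.
Total crossings: 3.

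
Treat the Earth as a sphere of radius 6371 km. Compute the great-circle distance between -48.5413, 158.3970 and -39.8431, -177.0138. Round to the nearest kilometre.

2173 km

Δλ = -177.0138 − 158.3970 = -335.4108°; wrapped into (−180°, 180°]: 24.5892°.
Δφ = -39.8431 − -48.5413 = 8.6982°.
a = sin²(Δφ/2) + cos φ₁ · cos φ₂ · sin²(Δλ/2) = 0.028800.
c = 2·atan2(√a, √(1−a)) = 0.34106 rad → d = 6371·c ≈ 2172.92 km.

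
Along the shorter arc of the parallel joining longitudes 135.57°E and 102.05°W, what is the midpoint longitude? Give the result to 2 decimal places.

Signed shortest Δλ from +135.57° to -102.05° is +122.38°.
Midpoint longitude = +135.57° + (+122.38°)/2 = +135.57° + 61.19° = +196.76°.
Normalise into (−180°, 180°]: -163.24°.
(The naïve average (+135.57 + -102.05)/2 = 16.76° is on the wrong side of the globe.)

163.24°W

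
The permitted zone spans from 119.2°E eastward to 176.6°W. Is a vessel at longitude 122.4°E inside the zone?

Band width going east from +119.2° to -176.6°: ((-176.6 − 119.2) mod 360) = 64.2°.
Offset of +122.4° east of the west edge: ((122.4 − 119.2) mod 360) = 3.2°.
3.2° ≤ 64.2° ⇒ inside.

Yes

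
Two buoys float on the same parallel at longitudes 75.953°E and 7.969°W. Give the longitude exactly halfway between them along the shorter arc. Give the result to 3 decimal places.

33.992°E

Signed shortest Δλ from +75.953° to -7.969° is -83.922°.
Midpoint longitude = +75.953° + (-83.922°)/2 = +75.953° − 41.961° = +33.992°.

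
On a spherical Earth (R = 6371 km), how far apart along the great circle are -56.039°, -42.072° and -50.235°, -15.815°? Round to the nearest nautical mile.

Δλ = -15.815 − -42.072 = 26.257°.
Δφ = -50.235 − -56.039 = 5.804°.
a = sin²(Δφ/2) + cos φ₁ · cos φ₂ · sin²(Δλ/2) = 0.020998.
c = 2·atan2(√a, √(1−a)) = 0.29083 rad → d = 6371·c ≈ 1852.91 km ≈ 1000.49 nmi.

1000 nmi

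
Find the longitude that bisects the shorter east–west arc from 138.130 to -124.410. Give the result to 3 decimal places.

-173.140°

Signed shortest Δλ from +138.130° to -124.410° is +97.460°.
Midpoint longitude = +138.130° + (+97.460°)/2 = +138.130° + 48.730° = +186.860°.
Normalise into (−180°, 180°]: -173.140°.
(The naïve average (+138.130 + -124.410)/2 = 6.86° is on the wrong side of the globe.)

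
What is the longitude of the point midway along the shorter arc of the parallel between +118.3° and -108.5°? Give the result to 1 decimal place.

Signed shortest Δλ from +118.3° to -108.5° is +133.2°.
Midpoint longitude = +118.3° + (+133.2°)/2 = +118.3° + 66.6° = +184.9°.
Normalise into (−180°, 180°]: -175.1°.
(The naïve average (+118.3 + -108.5)/2 = 4.9° is on the wrong side of the globe.)

-175.1°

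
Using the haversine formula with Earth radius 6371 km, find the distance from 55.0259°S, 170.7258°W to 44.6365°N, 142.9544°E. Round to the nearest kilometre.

Δλ = 142.9544 − -170.7258 = 313.6802°; wrapped into (−180°, 180°]: -46.3198°.
Δφ = 44.6365 − -55.0259 = 99.6624°.
a = sin²(Δφ/2) + cos φ₁ · cos φ₂ · sin²(Δλ/2) = 0.647014.
c = 2·atan2(√a, √(1−a)) = 1.86923 rad → d = 6371·c ≈ 11908.89 km.

11909 km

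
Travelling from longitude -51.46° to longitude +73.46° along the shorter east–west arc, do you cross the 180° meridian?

Signed shortest Δλ = ((73.46 − -51.46 + 180) mod 360) − 180 = 124.92°.
Going east by 124.92° from -51.46° reaches +73.46° without touching 180°.

No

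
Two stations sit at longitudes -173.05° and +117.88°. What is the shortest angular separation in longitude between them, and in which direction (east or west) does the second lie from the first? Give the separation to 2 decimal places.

69.07° west

Raw difference: 117.88 − -173.05 = 290.93°.
Normalise into (−180°, 180°]: 290.93° − 360° = -69.07°.
Negative ⇒ the second point lies to the west; separation 69.07°.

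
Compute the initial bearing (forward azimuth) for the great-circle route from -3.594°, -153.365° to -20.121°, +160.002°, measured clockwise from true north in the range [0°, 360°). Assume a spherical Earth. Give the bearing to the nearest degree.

Δλ = 160.002 − -153.365 = 313.367°; wrapped into (−180°, 180°]: -46.633°.
θ = atan2( sin Δλ · cos φ₂ , cos φ₁ · sin φ₂ − sin φ₁ · cos φ₂ · cos Δλ )
  = atan2(-0.68260, -0.30291) = -113.930° → normalised to [0°, 360°): 246.070°.

246°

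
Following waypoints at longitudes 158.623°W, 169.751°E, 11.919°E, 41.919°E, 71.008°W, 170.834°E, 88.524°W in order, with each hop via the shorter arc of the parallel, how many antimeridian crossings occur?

3

Leg 1: -158.623° → +169.751°, shortest Δλ = -31.626° (west) — crosses 180°.
Leg 2: +169.751° → +11.919°, shortest Δλ = -157.832° (west) — does not cross 180°.
Leg 3: +11.919° → +41.919°, shortest Δλ = 30.0° (east) — does not cross 180°.
Leg 4: +41.919° → -71.008°, shortest Δλ = -112.927° (west) — does not cross 180°.
Leg 5: -71.008° → +170.834°, shortest Δλ = -118.158° (west) — crosses 180°.
Leg 6: +170.834° → -88.524°, shortest Δλ = 100.642° (east) — crosses 180°.
Total crossings: 3.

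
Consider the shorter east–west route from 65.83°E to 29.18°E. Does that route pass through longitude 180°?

No

Signed shortest Δλ = ((29.18 − 65.83 + 180) mod 360) − 180 = -36.65°.
Going west by 36.65° from +65.83° reaches +29.18° without touching 180°.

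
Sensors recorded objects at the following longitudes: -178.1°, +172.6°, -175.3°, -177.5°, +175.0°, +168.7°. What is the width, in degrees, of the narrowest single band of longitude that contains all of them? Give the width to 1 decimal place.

Sort the longitudes: -178.1°, -177.5°, -175.3°, +168.7°, +172.6°, +175.0°.
Eastward gaps between consecutive values (wrapping around): 0.6°, 2.2°, 344.0°, 3.9°, 2.4°, 6.9°.
Largest gap = 344.0° ⇒ minimal covering band is its complement: 360° − 344.0° = 16.0°.
Band runs from +168.7° eastward to -175.3°, crossing the antimeridian.

16.0°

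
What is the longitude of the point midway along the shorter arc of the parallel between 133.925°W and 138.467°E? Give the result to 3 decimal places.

177.729°W

Signed shortest Δλ from -133.925° to +138.467° is -87.608°.
Midpoint longitude = -133.925° + (-87.608°)/2 = -133.925° − 43.804° = -177.729°.
(The naïve average (-133.925 + +138.467)/2 = 2.271° is on the wrong side of the globe.)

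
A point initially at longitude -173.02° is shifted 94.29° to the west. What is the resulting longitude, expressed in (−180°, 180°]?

+92.69°

Start at -173.02°; shift −94.29° → -267.31°.
-267.31° lies outside (−180°, 180°]; add 360° → +92.69°.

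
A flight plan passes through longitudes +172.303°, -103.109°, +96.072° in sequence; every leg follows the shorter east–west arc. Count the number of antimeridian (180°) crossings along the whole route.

2

Leg 1: +172.303° → -103.109°, shortest Δλ = 84.588° (east) — crosses 180°.
Leg 2: -103.109° → +96.072°, shortest Δλ = -160.819° (west) — crosses 180°.
Total crossings: 2.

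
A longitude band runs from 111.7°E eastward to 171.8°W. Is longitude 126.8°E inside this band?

Yes

Band width going east from +111.7° to -171.8°: ((-171.8 − 111.7) mod 360) = 76.5°.
Offset of +126.8° east of the west edge: ((126.8 − 111.7) mod 360) = 15.1°.
15.1° ≤ 76.5° ⇒ inside.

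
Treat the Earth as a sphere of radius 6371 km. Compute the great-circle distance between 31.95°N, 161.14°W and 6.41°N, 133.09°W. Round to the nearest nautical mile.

2195 nmi

Δλ = -133.09 − -161.14 = 28.05°.
Δφ = 6.41 − 31.95 = -25.54°.
a = sin²(Δφ/2) + cos φ₁ · cos φ₂ · sin²(Δλ/2) = 0.098380.
c = 2·atan2(√a, √(1−a)) = 0.63808 rad → d = 6371·c ≈ 4065.22 km ≈ 2195.04 nmi.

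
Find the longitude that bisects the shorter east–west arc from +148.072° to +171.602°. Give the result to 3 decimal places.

+159.837°

Signed shortest Δλ from +148.072° to +171.602° is +23.530°.
Midpoint longitude = +148.072° + (+23.530°)/2 = +148.072° + 11.765° = +159.837°.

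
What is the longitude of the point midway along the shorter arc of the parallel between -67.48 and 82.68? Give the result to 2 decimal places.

Signed shortest Δλ from -67.48° to +82.68° is +150.16°.
Midpoint longitude = -67.48° + (+150.16°)/2 = -67.48° + 75.08° = +7.60°.

+7.60°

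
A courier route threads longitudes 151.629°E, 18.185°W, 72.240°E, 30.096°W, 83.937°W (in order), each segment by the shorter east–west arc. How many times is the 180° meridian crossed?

0

Leg 1: +151.629° → -18.185°, shortest Δλ = -169.814° (west) — does not cross 180°.
Leg 2: -18.185° → +72.240°, shortest Δλ = 90.425° (east) — does not cross 180°.
Leg 3: +72.240° → -30.096°, shortest Δλ = -102.336° (west) — does not cross 180°.
Leg 4: -30.096° → -83.937°, shortest Δλ = -53.841° (west) — does not cross 180°.
Total crossings: 0.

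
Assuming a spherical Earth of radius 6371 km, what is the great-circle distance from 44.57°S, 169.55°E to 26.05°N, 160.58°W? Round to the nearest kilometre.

8419 km

Δλ = -160.58 − 169.55 = -330.13°; wrapped into (−180°, 180°]: 29.87°.
Δφ = 26.05 − -44.57 = 70.62°.
a = sin²(Δφ/2) + cos φ₁ · cos φ₂ · sin²(Δλ/2) = 0.376595.
c = 2·atan2(√a, √(1−a)) = 1.32141 rad → d = 6371·c ≈ 8418.70 km.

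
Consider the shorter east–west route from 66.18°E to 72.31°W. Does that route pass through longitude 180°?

No

Signed shortest Δλ = ((-72.31 − 66.18 + 180) mod 360) − 180 = -138.49°.
Going west by 138.49° from +66.18° reaches -72.31° without touching 180°.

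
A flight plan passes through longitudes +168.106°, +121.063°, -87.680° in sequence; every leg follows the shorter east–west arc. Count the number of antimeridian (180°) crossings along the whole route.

Leg 1: +168.106° → +121.063°, shortest Δλ = -47.043° (west) — does not cross 180°.
Leg 2: +121.063° → -87.680°, shortest Δλ = 151.257° (east) — crosses 180°.
Total crossings: 1.

1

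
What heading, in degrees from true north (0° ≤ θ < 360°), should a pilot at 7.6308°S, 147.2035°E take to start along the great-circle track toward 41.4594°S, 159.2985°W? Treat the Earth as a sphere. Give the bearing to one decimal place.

Δλ = -159.2985 − 147.2035 = -306.5020°; wrapped into (−180°, 180°]: 53.4980°.
θ = atan2( sin Δλ · cos φ₂ , cos φ₁ · sin φ₂ − sin φ₁ · cos φ₂ · cos Δλ )
  = atan2(0.60241, -0.59703) = 134.743° → normalised to [0°, 360°): 134.743°.

134.7°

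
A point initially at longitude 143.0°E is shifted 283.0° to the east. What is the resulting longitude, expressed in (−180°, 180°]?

Start at +143.0°; shift +283.0° → +426.0°.
+426.0° lies outside (−180°, 180°]; subtract 360° → +66.0°.

66.0°E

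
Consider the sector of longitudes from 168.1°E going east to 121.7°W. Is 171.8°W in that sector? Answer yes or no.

Band width going east from +168.1° to -121.7°: ((-121.7 − 168.1) mod 360) = 70.2°.
Offset of -171.8° east of the west edge: ((-171.8 − 168.1) mod 360) = 20.1°.
20.1° ≤ 70.2° ⇒ inside.

Yes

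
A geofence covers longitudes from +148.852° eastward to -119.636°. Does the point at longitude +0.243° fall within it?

Band width going east from +148.852° to -119.636°: ((-119.636 − 148.852) mod 360) = 91.512°.
Offset of +0.243° east of the west edge: ((0.243 − 148.852) mod 360) = 211.391°.
211.391° > 91.512° ⇒ outside.

No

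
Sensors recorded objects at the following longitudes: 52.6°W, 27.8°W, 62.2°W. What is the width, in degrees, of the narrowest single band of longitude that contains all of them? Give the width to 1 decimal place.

Sort the longitudes: -62.2°, -52.6°, -27.8°.
Eastward gaps between consecutive values (wrapping around): 9.6°, 24.8°, 325.6°.
Largest gap = 325.6° ⇒ minimal covering band is its complement: 360° − 325.6° = 34.4°.
Band runs from -62.2° eastward to -27.8°.

34.4°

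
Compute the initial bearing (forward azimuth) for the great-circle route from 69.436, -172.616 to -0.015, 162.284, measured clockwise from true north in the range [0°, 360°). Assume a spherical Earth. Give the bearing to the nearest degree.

207°

Δλ = 162.284 − -172.616 = 334.900°; wrapped into (−180°, 180°]: -25.100°.
θ = atan2( sin Δλ · cos φ₂ , cos φ₁ · sin φ₂ − sin φ₁ · cos φ₂ · cos Δλ )
  = atan2(-0.42420, -0.84796) = -153.423° → normalised to [0°, 360°): 206.577°.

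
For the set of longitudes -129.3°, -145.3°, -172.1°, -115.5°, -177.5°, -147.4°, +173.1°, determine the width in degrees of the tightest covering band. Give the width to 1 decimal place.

Sort the longitudes: -177.5°, -172.1°, -147.4°, -145.3°, -129.3°, -115.5°, +173.1°.
Eastward gaps between consecutive values (wrapping around): 5.4°, 24.7°, 2.1°, 16.0°, 13.8°, 288.6°, 9.4°.
Largest gap = 288.6° ⇒ minimal covering band is its complement: 360° − 288.6° = 71.4°.
Band runs from +173.1° eastward to -115.5°, crossing the antimeridian.

71.4°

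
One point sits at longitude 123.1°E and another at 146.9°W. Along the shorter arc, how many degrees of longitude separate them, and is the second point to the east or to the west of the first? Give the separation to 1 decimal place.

90.0° east

Raw difference: -146.9 − 123.1 = -270.0°.
Normalise into (−180°, 180°]: -270.0° + 360° = 90.0°.
Positive ⇒ the second point lies to the east; separation 90.0°.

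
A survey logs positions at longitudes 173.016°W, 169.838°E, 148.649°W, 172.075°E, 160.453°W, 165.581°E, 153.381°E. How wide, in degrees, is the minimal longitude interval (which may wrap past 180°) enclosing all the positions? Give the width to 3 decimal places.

Sort the longitudes: -173.016°, -160.453°, -148.649°, +153.381°, +165.581°, +169.838°, +172.075°.
Eastward gaps between consecutive values (wrapping around): 12.563°, 11.804°, 302.030°, 12.200°, 4.257°, 2.237°, 14.909°.
Largest gap = 302.030° ⇒ minimal covering band is its complement: 360° − 302.030° = 57.970°.
Band runs from +153.381° eastward to -148.649°, crossing the antimeridian.

57.970°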